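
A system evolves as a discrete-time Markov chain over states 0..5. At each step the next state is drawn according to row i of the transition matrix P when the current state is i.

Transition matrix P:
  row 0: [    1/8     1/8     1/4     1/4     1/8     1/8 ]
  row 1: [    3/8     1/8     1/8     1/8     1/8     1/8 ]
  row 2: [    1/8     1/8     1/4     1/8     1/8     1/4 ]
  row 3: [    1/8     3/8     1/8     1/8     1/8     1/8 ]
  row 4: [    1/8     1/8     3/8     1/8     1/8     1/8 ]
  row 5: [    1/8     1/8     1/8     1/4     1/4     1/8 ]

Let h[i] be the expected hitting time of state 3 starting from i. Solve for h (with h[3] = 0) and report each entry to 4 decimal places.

h = [5.3419, 5.9260, 6.0109, 0.0000, 6.0933, 5.3522]

First-step conditioning: h[3] = 0; for i ≠ 3, h[i] = 1 + Σ_k P[i][k]·h[k].
  h[0] = 1 + 1/8·h[0] + 1/8·h[1] + 1/4·h[2] + 1/8·h[4] + 1/8·h[5]
  h[1] = 1 + 3/8·h[0] + 1/8·h[1] + 1/8·h[2] + 1/8·h[4] + 1/8·h[5]
  h[2] = 1 + 1/8·h[0] + 1/8·h[1] + 1/4·h[2] + 1/8·h[4] + 1/4·h[5]
  h[4] = 1 + 1/8·h[0] + 1/8·h[1] + 3/8·h[2] + 1/8·h[4] + 1/8·h[5]
  h[5] = 1 + 1/8·h[0] + 1/8·h[1] + 1/8·h[2] + 1/4·h[4] + 1/8·h[5]
Solving the 5×5 linear system over states ≠ 3 gives exactly h = [16608/3109, 18424/3109, 18688/3109, 0, 18944/3109, 16640/3109] (h[3] = 0 is the target).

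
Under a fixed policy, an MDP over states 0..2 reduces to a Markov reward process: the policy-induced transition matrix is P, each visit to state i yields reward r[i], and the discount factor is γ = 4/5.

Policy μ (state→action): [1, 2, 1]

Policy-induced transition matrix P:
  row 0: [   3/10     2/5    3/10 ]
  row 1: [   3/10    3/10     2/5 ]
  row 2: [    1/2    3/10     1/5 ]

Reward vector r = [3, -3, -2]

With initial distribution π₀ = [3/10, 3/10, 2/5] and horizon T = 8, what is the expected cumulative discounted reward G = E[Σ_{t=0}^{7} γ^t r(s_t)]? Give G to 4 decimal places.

G = -2.4112

t=0: π = [0.3000, 0.3000, 0.4000], E[r] = -0.8000, γ^t·E[r] = -0.800000, running G = -0.800000
t=1: π = [0.3800, 0.3300, 0.2900], E[r] = -0.4300, γ^t·E[r] = -0.344000, running G = -1.144000
t=2: π = [0.3580, 0.3380, 0.3040], E[r] = -0.5480, γ^t·E[r] = -0.350720, running G = -1.494720
t=3: π = [0.3608, 0.3358, 0.3034], E[r] = -0.5318, γ^t·E[r] = -0.272282, running G = -1.767002
t=4: π = [0.3607, 0.3361, 0.3032], E[r] = -0.5327, γ^t·E[r] = -0.218186, running G = -1.985187
t=5: π = [0.3606, 0.3361, 0.3033], E[r] = -0.5328, γ^t·E[r] = -0.174597, running G = -2.159784
t=6: π = [0.3607, 0.3361, 0.3033], E[r] = -0.5328, γ^t·E[r] = -0.139665, running G = -2.299450
t=7: π = [0.3607, 0.3361, 0.3033], E[r] = -0.5328, γ^t·E[r] = -0.111734, running G = -2.411183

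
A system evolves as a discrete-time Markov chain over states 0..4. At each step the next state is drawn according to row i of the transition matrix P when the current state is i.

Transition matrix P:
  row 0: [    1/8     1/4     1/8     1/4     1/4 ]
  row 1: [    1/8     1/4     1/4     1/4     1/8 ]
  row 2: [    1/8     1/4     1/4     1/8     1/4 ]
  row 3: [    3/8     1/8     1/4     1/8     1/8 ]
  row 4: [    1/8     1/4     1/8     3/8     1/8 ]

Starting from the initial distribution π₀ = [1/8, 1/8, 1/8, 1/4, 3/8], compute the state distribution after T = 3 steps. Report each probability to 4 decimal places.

π = [0.1787, 0.2231, 0.2051, 0.2188, 0.1743]

t=0: π = [0.1250, 0.1250, 0.1250, 0.2500, 0.3750]
t=1: π = [0.1875, 0.2188, 0.1875, 0.2500, 0.1563]
t=2: π = [0.1875, 0.2188, 0.2070, 0.2148, 0.1719]
t=3: π = [0.1787, 0.2231, 0.2051, 0.2188, 0.1743]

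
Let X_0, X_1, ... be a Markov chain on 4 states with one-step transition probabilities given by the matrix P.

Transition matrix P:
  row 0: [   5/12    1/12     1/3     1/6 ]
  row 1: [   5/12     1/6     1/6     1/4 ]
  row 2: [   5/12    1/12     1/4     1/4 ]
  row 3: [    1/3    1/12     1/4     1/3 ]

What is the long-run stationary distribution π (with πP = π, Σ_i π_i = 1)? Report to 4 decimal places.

Balance equations π_j = Σ_i π_i·P[i][j]:
  π_0 = 5/12·π_0 + 5/12·π_1 + 5/12·π_2 + 1/3·π_3
  π_1 = 1/12·π_0 + 1/6·π_1 + 1/12·π_2 + 1/12·π_3
  π_2 = 1/3·π_0 + 1/6·π_1 + 1/4·π_2 + 1/4·π_3
  normalize: π_0 + π_1 + π_2 + π_3 = 1
Solving the linear system gives exactly π = [52/131, 1/11, 397/1441, 31/131].

π = [0.3969, 0.0909, 0.2755, 0.2366]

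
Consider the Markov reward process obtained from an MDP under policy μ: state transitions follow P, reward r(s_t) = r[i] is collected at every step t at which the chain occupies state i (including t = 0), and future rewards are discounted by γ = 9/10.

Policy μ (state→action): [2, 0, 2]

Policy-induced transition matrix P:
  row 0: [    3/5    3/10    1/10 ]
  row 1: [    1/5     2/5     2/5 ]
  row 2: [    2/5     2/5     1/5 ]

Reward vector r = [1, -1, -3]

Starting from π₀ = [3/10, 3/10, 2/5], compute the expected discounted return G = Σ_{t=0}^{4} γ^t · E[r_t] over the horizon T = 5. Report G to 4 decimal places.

t=0: π = [0.3000, 0.3000, 0.4000], E[r] = -1.2000, γ^t·E[r] = -1.200000, running G = -1.200000
t=1: π = [0.4000, 0.3700, 0.2300], E[r] = -0.6600, γ^t·E[r] = -0.594000, running G = -1.794000
t=2: π = [0.4060, 0.3600, 0.2340], E[r] = -0.6560, γ^t·E[r] = -0.531360, running G = -2.325360
t=3: π = [0.4092, 0.3594, 0.2314], E[r] = -0.6444, γ^t·E[r] = -0.469768, running G = -2.795128
t=4: π = [0.4100, 0.3591, 0.2310], E[r] = -0.6420, γ^t·E[r] = -0.421216, running G = -3.216344

G = -3.2163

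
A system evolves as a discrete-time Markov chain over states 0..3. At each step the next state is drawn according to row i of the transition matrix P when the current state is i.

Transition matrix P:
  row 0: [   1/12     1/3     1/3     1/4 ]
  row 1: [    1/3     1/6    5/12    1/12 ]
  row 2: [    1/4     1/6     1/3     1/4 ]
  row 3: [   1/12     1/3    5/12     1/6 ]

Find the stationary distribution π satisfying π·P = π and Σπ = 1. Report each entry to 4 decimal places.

π = [0.2031, 0.2330, 0.3690, 0.1949]

Balance equations π_j = Σ_i π_i·P[i][j]:
  π_0 = 1/12·π_0 + 1/3·π_1 + 1/4·π_2 + 1/12·π_3
  π_1 = 1/3·π_0 + 1/6·π_1 + 1/6·π_2 + 1/3·π_3
  π_2 = 1/3·π_0 + 5/12·π_1 + 1/3·π_2 + 5/12·π_3
  normalize: π_0 + π_1 + π_2 + π_3 = 1
Solving the linear system gives exactly π = [224/1103, 257/1103, 407/1103, 215/1103].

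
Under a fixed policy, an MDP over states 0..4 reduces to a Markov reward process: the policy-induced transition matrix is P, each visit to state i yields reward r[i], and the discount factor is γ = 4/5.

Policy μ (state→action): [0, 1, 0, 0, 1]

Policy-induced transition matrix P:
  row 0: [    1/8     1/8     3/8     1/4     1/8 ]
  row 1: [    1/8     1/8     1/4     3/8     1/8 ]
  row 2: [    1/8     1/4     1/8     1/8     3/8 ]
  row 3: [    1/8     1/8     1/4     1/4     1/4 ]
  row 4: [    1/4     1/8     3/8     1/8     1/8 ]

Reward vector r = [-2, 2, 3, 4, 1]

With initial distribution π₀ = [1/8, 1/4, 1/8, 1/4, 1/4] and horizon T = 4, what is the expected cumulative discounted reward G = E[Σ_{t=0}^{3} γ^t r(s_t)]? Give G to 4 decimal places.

t=0: π = [0.1250, 0.2500, 0.1250, 0.2500, 0.2500], E[r] = 1.8750, γ^t·E[r] = 1.875000, running G = 1.875000
t=1: π = [0.1563, 0.1406, 0.2813, 0.2344, 0.1875], E[r] = 1.9375, γ^t·E[r] = 1.550000, running G = 3.425000
t=2: π = [0.1484, 0.1602, 0.2578, 0.2090, 0.2246], E[r] = 1.8574, γ^t·E[r] = 1.188750, running G = 4.613750
t=3: π = [0.1531, 0.1572, 0.2644, 0.2097, 0.2156], E[r] = 1.8560, γ^t·E[r] = 0.950250, running G = 5.564000

G = 5.5640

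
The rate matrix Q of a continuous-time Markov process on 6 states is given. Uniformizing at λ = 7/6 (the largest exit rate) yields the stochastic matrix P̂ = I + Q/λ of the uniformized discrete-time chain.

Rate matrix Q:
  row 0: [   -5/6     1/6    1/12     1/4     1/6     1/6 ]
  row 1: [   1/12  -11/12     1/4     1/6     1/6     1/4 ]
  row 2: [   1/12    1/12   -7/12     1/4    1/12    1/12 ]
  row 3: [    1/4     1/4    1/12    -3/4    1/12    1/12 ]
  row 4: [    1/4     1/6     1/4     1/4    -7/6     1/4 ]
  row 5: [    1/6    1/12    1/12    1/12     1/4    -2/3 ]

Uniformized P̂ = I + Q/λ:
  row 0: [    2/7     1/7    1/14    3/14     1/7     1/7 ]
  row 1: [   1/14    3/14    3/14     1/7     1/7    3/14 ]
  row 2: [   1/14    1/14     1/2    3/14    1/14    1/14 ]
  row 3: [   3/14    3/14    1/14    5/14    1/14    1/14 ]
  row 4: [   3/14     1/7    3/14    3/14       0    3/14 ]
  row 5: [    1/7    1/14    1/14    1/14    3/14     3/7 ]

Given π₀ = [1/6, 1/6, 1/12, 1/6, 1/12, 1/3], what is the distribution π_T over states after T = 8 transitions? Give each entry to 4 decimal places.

π = [0.1658, 0.1410, 0.1882, 0.2072, 0.1119, 0.1858]

t=0: π = [0.1667, 0.1667, 0.0833, 0.1667, 0.0833, 0.3333]
t=1: π = [0.1667, 0.1369, 0.1429, 0.1786, 0.1369, 0.2381]
t=2: π = [0.1692, 0.1382, 0.1718, 0.1960, 0.1173, 0.2075]
t=3: π = [0.1673, 0.1396, 0.1815, 0.2028, 0.1146, 0.1941]
t=4: π = [0.1665, 0.1405, 0.1856, 0.2055, 0.1129, 0.1890]
t=5: π = [0.1661, 0.1408, 0.1872, 0.2066, 0.1123, 0.1870]
t=6: π = [0.1659, 0.1409, 0.1878, 0.2070, 0.1120, 0.1862]
t=7: π = [0.1659, 0.1410, 0.1881, 0.2072, 0.1120, 0.1859]
t=8: π = [0.1658, 0.1410, 0.1882, 0.2072, 0.1119, 0.1858]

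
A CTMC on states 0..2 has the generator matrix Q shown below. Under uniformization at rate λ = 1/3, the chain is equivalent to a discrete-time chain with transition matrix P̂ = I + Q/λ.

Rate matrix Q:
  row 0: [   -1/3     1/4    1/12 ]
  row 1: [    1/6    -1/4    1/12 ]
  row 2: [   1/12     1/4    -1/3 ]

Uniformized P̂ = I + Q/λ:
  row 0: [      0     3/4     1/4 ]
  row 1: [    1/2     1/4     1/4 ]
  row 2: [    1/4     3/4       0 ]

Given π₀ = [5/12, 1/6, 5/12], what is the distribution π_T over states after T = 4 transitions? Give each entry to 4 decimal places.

π = [0.3200, 0.4792, 0.2008]

t=0: π = [0.4167, 0.1667, 0.4167]
t=1: π = [0.1875, 0.6667, 0.1458]
t=2: π = [0.3698, 0.4167, 0.2135]
t=3: π = [0.2617, 0.5417, 0.1966]
t=4: π = [0.3200, 0.4792, 0.2008]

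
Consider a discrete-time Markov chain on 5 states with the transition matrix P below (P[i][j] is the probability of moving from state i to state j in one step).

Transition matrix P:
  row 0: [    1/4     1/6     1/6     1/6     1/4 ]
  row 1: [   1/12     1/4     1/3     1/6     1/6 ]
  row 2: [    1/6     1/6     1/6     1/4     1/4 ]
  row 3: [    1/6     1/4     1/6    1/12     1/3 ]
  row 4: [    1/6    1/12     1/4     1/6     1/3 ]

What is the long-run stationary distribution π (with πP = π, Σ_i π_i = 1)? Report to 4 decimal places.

π = [0.1661, 0.1726, 0.2181, 0.1706, 0.2726]

Balance equations π_j = Σ_i π_i·P[i][j]:
  π_0 = 1/4·π_0 + 1/12·π_1 + 1/6·π_2 + 1/6·π_3 + 1/6·π_4
  π_1 = 1/6·π_0 + 1/4·π_1 + 1/6·π_2 + 1/4·π_3 + 1/12·π_4
  π_2 = 1/6·π_0 + 1/3·π_1 + 1/6·π_2 + 1/6·π_3 + 1/4·π_4
  π_3 = 1/6·π_0 + 1/6·π_1 + 1/4·π_2 + 1/12·π_3 + 1/6·π_4
  normalize: π_0 + π_1 + π_2 + π_3 + π_4 = 1
Solving the linear system gives exactly π = [207/1246, 215/1246, 1359/6230, 1063/6230, 849/3115].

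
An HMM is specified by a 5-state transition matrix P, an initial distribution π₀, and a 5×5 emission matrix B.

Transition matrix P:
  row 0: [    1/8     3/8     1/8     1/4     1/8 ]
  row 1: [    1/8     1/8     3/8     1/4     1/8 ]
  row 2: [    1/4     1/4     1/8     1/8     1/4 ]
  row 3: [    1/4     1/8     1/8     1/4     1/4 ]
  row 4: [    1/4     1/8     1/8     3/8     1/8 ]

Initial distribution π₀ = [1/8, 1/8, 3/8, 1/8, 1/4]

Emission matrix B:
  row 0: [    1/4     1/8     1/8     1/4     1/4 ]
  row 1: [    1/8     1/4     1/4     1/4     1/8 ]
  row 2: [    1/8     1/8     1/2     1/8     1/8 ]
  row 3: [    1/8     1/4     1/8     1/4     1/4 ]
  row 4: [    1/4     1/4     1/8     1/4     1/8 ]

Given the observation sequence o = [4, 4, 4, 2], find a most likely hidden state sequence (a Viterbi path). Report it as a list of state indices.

path = [2, 0, 1, 2]

t=0: δ = [3.125e-02, 1.562e-02, 4.688e-02, 3.125e-02, 3.125e-02]  (obs o_0=4)
t=1: δ = [2.930e-03, 1.465e-03, 7.324e-04, 2.930e-03, 1.465e-03]  ψ = [2, 0, 1, 4, 2]  (obs o_1=4)
t=2: δ = [1.831e-04, 1.373e-04, 6.866e-05, 1.831e-04, 9.155e-05]  ψ = [3, 0, 1, 0, 3]  (obs o_2=4)
t=3: δ = [5.722e-06, 1.717e-05, 2.575e-05, 5.722e-06, 5.722e-06]  ψ = [3, 0, 1, 0, 3]  (obs o_3=2)
backtrack: best end state = 2; path = [2, 0, 1, 2]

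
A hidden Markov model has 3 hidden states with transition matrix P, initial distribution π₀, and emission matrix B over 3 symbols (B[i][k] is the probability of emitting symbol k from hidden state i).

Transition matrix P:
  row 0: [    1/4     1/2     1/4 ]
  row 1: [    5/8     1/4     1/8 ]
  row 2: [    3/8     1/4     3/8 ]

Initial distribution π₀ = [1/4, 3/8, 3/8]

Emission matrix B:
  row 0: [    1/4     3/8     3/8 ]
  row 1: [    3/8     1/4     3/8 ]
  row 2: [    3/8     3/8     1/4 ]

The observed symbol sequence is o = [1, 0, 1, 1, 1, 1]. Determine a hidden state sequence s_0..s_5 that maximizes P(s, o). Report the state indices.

t=0: δ = [9.375e-02, 9.375e-02, 1.406e-01]  (obs o_0=1)
t=1: δ = [1.465e-02, 1.758e-02, 1.978e-02]  ψ = [1, 0, 2]  (obs o_1=0)
t=2: δ = [4.120e-03, 1.831e-03, 2.781e-03]  ψ = [1, 0, 2]  (obs o_2=1)
t=3: δ = [4.292e-04, 5.150e-04, 3.911e-04]  ψ = [1, 0, 2]  (obs o_3=1)
t=4: δ = [1.207e-04, 5.364e-05, 5.499e-05]  ψ = [1, 0, 2]  (obs o_4=1)
t=5: δ = [1.257e-05, 1.509e-05, 1.132e-05]  ψ = [1, 0, 0]  (obs o_5=1)
backtrack: best end state = 1; path = [0, 1, 0, 1, 0, 1]

path = [0, 1, 0, 1, 0, 1]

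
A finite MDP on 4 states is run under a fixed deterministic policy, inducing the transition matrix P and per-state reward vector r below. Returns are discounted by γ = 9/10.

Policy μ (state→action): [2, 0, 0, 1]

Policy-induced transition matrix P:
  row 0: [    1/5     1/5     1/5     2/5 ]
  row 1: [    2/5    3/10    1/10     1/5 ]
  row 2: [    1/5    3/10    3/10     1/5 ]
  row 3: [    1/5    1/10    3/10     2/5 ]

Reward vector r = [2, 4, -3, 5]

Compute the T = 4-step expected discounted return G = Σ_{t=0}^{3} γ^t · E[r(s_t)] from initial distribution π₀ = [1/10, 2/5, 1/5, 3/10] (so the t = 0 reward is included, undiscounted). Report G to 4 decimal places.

t=0: π = [0.1000, 0.4000, 0.2000, 0.3000], E[r] = 2.7000, γ^t·E[r] = 2.700000, running G = 2.700000
t=1: π = [0.2800, 0.2300, 0.2100, 0.2800], E[r] = 2.2500, γ^t·E[r] = 2.025000, running G = 4.725000
t=2: π = [0.2460, 0.2160, 0.2260, 0.3120], E[r] = 2.2380, γ^t·E[r] = 1.812780, running G = 6.537780
t=3: π = [0.2432, 0.2130, 0.2322, 0.3116], E[r] = 2.1998, γ^t·E[r] = 1.603654, running G = 8.141434

G = 8.1414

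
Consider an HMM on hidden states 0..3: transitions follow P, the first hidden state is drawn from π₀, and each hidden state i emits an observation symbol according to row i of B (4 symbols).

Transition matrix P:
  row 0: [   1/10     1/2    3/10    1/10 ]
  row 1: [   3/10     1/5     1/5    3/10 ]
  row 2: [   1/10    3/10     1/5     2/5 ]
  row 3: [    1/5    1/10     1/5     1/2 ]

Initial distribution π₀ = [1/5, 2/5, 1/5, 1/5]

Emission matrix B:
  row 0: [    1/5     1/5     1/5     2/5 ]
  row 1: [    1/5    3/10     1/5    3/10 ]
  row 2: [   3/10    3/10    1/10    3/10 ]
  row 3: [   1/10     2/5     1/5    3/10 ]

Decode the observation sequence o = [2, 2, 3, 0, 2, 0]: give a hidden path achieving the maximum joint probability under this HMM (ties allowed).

t=0: δ = [4.000e-02, 8.000e-02, 2.000e-02, 4.000e-02]  (obs o_0=2)
t=1: δ = [4.800e-03, 4.000e-03, 1.600e-03, 4.800e-03]  ψ = [1, 0, 1, 1]  (obs o_1=2)
t=2: δ = [4.800e-04, 7.200e-04, 4.320e-04, 7.200e-04]  ψ = [1, 0, 0, 3]  (obs o_2=3)
t=3: δ = [4.320e-05, 4.800e-05, 4.320e-05, 3.600e-05]  ψ = [1, 0, 0, 3]  (obs o_3=0)
t=4: δ = [2.880e-06, 4.320e-06, 1.296e-06, 3.600e-06]  ψ = [1, 0, 0, 3]  (obs o_4=2)
t=5: δ = [2.592e-07, 2.880e-07, 2.592e-07, 1.800e-07]  ψ = [1, 0, 0, 3]  (obs o_5=0)
backtrack: best end state = 1; path = [0, 1, 0, 1, 0, 1]

path = [0, 1, 0, 1, 0, 1]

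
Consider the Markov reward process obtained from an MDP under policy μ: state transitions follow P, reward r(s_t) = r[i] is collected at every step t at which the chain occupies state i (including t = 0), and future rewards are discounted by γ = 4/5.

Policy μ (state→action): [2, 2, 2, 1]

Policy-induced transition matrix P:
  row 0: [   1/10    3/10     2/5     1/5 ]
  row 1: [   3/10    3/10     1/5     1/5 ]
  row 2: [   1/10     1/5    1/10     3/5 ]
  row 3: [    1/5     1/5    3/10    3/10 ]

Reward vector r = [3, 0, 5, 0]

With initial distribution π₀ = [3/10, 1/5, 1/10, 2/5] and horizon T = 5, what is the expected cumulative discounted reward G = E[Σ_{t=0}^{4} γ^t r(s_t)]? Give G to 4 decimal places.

t=0: π = [0.3000, 0.2000, 0.1000, 0.4000], E[r] = 1.4000, γ^t·E[r] = 1.400000, running G = 1.400000
t=1: π = [0.1800, 0.2500, 0.2900, 0.2800], E[r] = 1.9900, γ^t·E[r] = 1.592000, running G = 2.992000
t=2: π = [0.1780, 0.2430, 0.2350, 0.3440], E[r] = 1.7090, γ^t·E[r] = 1.093760, running G = 4.085760
t=3: π = [0.1830, 0.2421, 0.2465, 0.3284], E[r] = 1.7815, γ^t·E[r] = 0.912128, running G = 4.997888
t=4: π = [0.1813, 0.2425, 0.2448, 0.3314], E[r] = 1.7677, γ^t·E[r] = 0.724062, running G = 5.721950

G = 5.7220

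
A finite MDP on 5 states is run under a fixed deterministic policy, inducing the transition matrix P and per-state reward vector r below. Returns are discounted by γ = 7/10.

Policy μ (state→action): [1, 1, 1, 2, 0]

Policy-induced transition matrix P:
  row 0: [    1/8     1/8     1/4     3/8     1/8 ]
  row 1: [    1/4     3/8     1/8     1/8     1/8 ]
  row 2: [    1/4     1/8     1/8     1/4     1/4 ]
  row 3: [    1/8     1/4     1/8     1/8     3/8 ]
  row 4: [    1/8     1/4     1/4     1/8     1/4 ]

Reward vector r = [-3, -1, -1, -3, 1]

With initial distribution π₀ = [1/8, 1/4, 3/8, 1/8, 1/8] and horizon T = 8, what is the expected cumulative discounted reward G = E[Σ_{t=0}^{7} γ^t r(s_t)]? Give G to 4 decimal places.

G = -4.0693

t=0: π = [0.1250, 0.2500, 0.3750, 0.1250, 0.1250], E[r] = -1.2500, γ^t·E[r] = -1.250000, running G = -1.250000
t=1: π = [0.2031, 0.2188, 0.1563, 0.2031, 0.2188], E[r] = -1.3750, γ^t·E[r] = -0.962500, running G = -2.212500
t=2: π = [0.1719, 0.2324, 0.1777, 0.1953, 0.2227], E[r] = -1.2891, γ^t·E[r] = -0.631641, running G = -2.844141
t=3: π = [0.1763, 0.2354, 0.1743, 0.1902, 0.2239], E[r] = -1.2852, γ^t·E[r] = -0.440809, running G = -3.284949
t=4: π = [0.1762, 0.2356, 0.1750, 0.1909, 0.2223], E[r] = -1.2895, γ^t·E[r] = -0.309606, running G = -3.594556
t=5: π = [0.1763, 0.2355, 0.1748, 0.1909, 0.2224], E[r] = -1.2897, γ^t·E[r] = -0.216768, running G = -3.811324
t=6: π = [0.1763, 0.2356, 0.1748, 0.1909, 0.2224], E[r] = -1.2897, γ^t·E[r] = -0.151731, running G = -3.963055
t=7: π = [0.1763, 0.2356, 0.1748, 0.1909, 0.2224], E[r] = -1.2897, γ^t·E[r] = -0.106211, running G = -4.069266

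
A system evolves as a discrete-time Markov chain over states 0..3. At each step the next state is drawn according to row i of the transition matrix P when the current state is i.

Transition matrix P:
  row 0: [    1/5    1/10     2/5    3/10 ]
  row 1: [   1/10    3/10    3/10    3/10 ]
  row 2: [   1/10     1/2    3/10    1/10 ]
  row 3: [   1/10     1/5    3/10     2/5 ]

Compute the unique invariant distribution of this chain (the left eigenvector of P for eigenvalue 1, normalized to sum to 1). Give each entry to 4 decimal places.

Balance equations π_j = Σ_i π_i·P[i][j]:
  π_0 = 1/5·π_0 + 1/10·π_1 + 1/10·π_2 + 1/10·π_3
  π_1 = 1/10·π_0 + 3/10·π_1 + 1/2·π_2 + 1/5·π_3
  π_2 = 2/5·π_0 + 3/10·π_1 + 3/10·π_2 + 3/10·π_3
  normalize: π_0 + π_1 + π_2 + π_3 = 1
Solving the linear system gives exactly π = [1/9, 127/405, 14/45, 107/405].

π = [0.1111, 0.3136, 0.3111, 0.2642]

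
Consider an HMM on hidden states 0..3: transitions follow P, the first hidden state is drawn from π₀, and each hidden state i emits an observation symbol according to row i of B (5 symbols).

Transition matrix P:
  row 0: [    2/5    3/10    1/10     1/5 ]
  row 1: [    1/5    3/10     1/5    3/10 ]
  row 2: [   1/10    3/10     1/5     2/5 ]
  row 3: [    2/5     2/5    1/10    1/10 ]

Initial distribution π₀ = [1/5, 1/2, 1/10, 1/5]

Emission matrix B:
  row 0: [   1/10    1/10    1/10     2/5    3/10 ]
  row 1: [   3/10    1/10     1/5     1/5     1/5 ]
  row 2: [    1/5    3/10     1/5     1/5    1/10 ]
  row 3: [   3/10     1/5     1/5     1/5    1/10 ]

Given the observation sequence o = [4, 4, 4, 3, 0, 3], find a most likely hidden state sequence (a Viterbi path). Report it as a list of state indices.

path = [0, 0, 0, 0, 3, 0]

t=0: δ = [6.000e-02, 1.000e-01, 1.000e-02, 2.000e-02]  (obs o_0=4)
t=1: δ = [7.200e-03, 6.000e-03, 2.000e-03, 3.000e-03]  ψ = [0, 1, 1, 1]  (obs o_1=4)
t=2: δ = [8.640e-04, 4.320e-04, 1.200e-04, 1.800e-04]  ψ = [0, 0, 1, 1]  (obs o_2=4)
t=3: δ = [1.382e-04, 5.184e-05, 1.728e-05, 3.456e-05]  ψ = [0, 0, 0, 0]  (obs o_3=3)
t=4: δ = [5.530e-06, 1.244e-05, 2.765e-06, 8.294e-06]  ψ = [0, 0, 0, 0]  (obs o_4=0)
t=5: δ = [1.327e-06, 7.465e-07, 4.977e-07, 7.465e-07]  ψ = [3, 1, 1, 1]  (obs o_5=3)
backtrack: best end state = 0; path = [0, 0, 0, 0, 3, 0]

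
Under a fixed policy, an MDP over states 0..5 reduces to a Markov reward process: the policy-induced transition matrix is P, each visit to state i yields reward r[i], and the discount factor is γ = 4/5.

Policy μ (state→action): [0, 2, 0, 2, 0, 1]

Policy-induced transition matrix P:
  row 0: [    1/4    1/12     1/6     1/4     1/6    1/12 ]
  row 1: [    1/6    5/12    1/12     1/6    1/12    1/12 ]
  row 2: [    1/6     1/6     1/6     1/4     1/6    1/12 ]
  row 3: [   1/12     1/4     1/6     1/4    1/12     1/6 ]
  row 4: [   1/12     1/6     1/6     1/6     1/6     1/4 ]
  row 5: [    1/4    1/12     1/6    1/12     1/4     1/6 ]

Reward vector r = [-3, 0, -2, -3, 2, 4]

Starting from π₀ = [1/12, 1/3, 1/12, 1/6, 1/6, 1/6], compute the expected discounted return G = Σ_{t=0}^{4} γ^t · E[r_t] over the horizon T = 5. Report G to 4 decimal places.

G = -1.1550

t=0: π = [0.0833, 0.3333, 0.0833, 0.1667, 0.1667, 0.1667], E[r] = 0.0833, γ^t·E[r] = 0.083333, running G = 0.083333
t=1: π = [0.1597, 0.2431, 0.1389, 0.1806, 0.1389, 0.1389], E[r] = -0.4653, γ^t·E[r] = -0.372222, running G = -0.288889
t=2: π = [0.1649, 0.2176, 0.1464, 0.1950, 0.1429, 0.1331], E[r] = -0.5544, γ^t·E[r] = -0.354815, running G = -0.643704
t=3: π = [0.1633, 0.2125, 0.1485, 0.1978, 0.1434, 0.1345], E[r] = -0.5557, γ^t·E[r] = -0.284494, running G = -0.928198
t=4: π = [0.1631, 0.2114, 0.1490, 0.1979, 0.1437, 0.1349], E[r] = -0.5538, γ^t·E[r] = -0.226849, running G = -1.155047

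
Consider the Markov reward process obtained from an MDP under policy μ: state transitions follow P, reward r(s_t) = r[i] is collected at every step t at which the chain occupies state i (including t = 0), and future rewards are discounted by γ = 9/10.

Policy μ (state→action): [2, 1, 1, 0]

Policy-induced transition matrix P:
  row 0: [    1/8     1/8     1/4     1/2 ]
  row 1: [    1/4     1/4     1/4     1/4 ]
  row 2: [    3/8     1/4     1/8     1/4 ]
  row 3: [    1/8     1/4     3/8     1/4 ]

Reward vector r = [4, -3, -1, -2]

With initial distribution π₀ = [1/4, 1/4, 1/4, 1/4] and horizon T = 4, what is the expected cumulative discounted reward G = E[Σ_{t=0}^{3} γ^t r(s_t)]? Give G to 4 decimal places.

t=0: π = [0.2500, 0.2500, 0.2500, 0.2500], E[r] = -0.5000, γ^t·E[r] = -0.500000, running G = -0.500000
t=1: π = [0.2188, 0.2188, 0.2500, 0.3125], E[r] = -0.6563, γ^t·E[r] = -0.590625, running G = -1.090625
t=2: π = [0.2148, 0.2227, 0.2578, 0.3047], E[r] = -0.6758, γ^t·E[r] = -0.547383, running G = -1.638008
t=3: π = [0.2173, 0.2231, 0.2559, 0.3037], E[r] = -0.6636, γ^t·E[r] = -0.483746, running G = -2.121753

G = -2.1218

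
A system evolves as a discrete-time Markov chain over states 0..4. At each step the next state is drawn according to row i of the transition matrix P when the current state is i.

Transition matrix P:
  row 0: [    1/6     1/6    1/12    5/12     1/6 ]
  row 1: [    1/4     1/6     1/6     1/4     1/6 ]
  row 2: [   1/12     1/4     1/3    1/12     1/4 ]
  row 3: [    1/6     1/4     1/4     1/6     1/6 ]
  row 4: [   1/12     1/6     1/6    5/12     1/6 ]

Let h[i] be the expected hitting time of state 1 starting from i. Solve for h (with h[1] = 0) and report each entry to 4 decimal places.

h = [4.8473, 0.0000, 4.4711, 4.4740, 4.8160]

First-step conditioning: h[1] = 0; for i ≠ 1, h[i] = 1 + Σ_k P[i][k]·h[k].
  h[0] = 1 + 1/6·h[0] + 1/12·h[2] + 5/12·h[3] + 1/6·h[4]
  h[2] = 1 + 1/12·h[0] + 1/3·h[2] + 1/12·h[3] + 1/4·h[4]
  h[3] = 1 + 1/6·h[0] + 1/4·h[2] + 1/6·h[3] + 1/6·h[4]
  h[4] = 1 + 1/12·h[0] + 1/6·h[2] + 5/12·h[3] + 1/6·h[4]
Solving the 4×4 linear system over states ≠ 1 gives exactly h = [20412/4211, 0, 18828/4211, 18840/4211, 20280/4211] (h[1] = 0 is the target).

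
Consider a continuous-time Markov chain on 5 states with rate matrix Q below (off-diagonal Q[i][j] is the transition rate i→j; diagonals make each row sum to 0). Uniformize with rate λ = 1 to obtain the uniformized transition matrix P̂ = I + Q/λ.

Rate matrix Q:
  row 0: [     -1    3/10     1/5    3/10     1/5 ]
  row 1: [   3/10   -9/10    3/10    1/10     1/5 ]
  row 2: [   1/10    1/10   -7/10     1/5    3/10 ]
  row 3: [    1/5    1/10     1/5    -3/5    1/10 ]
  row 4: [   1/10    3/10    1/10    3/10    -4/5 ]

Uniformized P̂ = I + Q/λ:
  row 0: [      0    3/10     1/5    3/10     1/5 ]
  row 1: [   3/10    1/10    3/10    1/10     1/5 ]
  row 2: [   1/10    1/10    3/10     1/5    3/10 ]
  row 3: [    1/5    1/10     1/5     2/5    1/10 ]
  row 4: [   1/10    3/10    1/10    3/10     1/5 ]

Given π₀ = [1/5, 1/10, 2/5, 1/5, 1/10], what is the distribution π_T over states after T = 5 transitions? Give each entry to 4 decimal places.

t=0: π = [0.2000, 0.1000, 0.4000, 0.2000, 0.1000]
t=1: π = [0.1200, 0.1600, 0.2400, 0.2600, 0.2200]
t=2: π = [0.1460, 0.1680, 0.2180, 0.2700, 0.1980]
t=3: π = [0.1460, 0.1688, 0.2188, 0.2716, 0.1948]
t=4: π = [0.1463, 0.1682, 0.2193, 0.2715, 0.1947]
t=5: π = [0.1462, 0.1682, 0.2193, 0.2716, 0.1948]

π = [0.1462, 0.1682, 0.2193, 0.2716, 0.1948]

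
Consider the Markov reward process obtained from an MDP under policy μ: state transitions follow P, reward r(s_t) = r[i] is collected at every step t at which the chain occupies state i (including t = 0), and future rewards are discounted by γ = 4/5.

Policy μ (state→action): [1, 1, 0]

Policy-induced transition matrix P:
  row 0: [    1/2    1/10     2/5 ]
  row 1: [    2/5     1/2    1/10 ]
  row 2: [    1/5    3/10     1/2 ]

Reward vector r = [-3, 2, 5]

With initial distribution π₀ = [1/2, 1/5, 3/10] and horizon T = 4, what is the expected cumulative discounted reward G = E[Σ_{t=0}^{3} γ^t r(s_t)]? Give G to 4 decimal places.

G = 2.7803

t=0: π = [0.5000, 0.2000, 0.3000], E[r] = 0.4000, γ^t·E[r] = 0.400000, running G = 0.400000
t=1: π = [0.3900, 0.2400, 0.3700], E[r] = 1.1600, γ^t·E[r] = 0.928000, running G = 1.328000
t=2: π = [0.3650, 0.2700, 0.3650], E[r] = 1.2700, γ^t·E[r] = 0.812800, running G = 2.140800
t=3: π = [0.3635, 0.2810, 0.3555], E[r] = 1.2490, γ^t·E[r] = 0.639488, running G = 2.780288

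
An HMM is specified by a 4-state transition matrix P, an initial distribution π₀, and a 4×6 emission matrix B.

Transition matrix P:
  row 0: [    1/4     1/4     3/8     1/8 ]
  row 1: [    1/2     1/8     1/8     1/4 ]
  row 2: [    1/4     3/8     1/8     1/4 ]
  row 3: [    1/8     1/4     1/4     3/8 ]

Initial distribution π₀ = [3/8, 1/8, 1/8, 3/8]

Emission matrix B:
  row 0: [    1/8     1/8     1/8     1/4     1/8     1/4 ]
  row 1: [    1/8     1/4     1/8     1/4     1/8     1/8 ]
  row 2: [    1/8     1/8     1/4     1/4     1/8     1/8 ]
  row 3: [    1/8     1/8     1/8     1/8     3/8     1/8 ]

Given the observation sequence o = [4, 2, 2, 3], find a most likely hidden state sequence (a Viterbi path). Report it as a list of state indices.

path = [3, 2, 1, 0]

t=0: δ = [4.688e-02, 1.562e-02, 1.562e-02, 1.406e-01]  (obs o_0=4)
t=1: δ = [2.197e-03, 4.395e-03, 8.789e-03, 6.592e-03]  ψ = [3, 3, 3, 3]  (obs o_1=2)
t=2: δ = [2.747e-04, 4.120e-04, 4.120e-04, 3.090e-04]  ψ = [1, 2, 3, 3]  (obs o_2=2)
t=3: δ = [5.150e-05, 3.862e-05, 2.575e-05, 1.448e-05]  ψ = [1, 2, 0, 3]  (obs o_3=3)
backtrack: best end state = 0; path = [3, 2, 1, 0]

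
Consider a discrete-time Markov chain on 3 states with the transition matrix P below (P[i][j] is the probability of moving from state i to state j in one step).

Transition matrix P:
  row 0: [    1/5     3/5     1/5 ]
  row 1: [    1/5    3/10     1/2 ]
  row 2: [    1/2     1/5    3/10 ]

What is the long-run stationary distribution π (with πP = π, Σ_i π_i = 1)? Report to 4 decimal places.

π = [0.3023, 0.3566, 0.3411]

Balance equations π_j = Σ_i π_i·P[i][j]:
  π_0 = 1/5·π_0 + 1/5·π_1 + 1/2·π_2
  π_1 = 3/5·π_0 + 3/10·π_1 + 1/5·π_2
  normalize: π_0 + π_1 + π_2 = 1
Solving the linear system gives exactly π = [13/43, 46/129, 44/129].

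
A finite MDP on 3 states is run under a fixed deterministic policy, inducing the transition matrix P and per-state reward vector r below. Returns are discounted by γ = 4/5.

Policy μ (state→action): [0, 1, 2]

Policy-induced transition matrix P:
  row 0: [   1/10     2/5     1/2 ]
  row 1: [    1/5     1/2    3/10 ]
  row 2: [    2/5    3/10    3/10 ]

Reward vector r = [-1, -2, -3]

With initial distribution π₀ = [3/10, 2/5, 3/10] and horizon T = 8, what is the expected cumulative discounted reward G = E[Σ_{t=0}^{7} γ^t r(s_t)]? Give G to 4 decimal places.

G = -8.6677

t=0: π = [0.3000, 0.4000, 0.3000], E[r] = -2.0000, γ^t·E[r] = -2.000000, running G = -2.000000
t=1: π = [0.2300, 0.4100, 0.3600], E[r] = -2.1300, γ^t·E[r] = -1.704000, running G = -3.704000
t=2: π = [0.2490, 0.4050, 0.3460], E[r] = -2.0970, γ^t·E[r] = -1.342080, running G = -5.046080
t=3: π = [0.2443, 0.4059, 0.3498], E[r] = -2.1055, γ^t·E[r] = -1.078016, running G = -6.124096
t=4: π = [0.2455, 0.4056, 0.3489], E[r] = -2.1033, γ^t·E[r] = -0.861524, running G = -6.985620
t=5: π = [0.2452, 0.4057, 0.3491], E[r] = -2.1039, γ^t·E[r] = -0.689402, running G = -7.675022
t=6: π = [0.2453, 0.4057, 0.3490], E[r] = -2.1037, γ^t·E[r] = -0.551484, running G = -8.226506
t=7: π = [0.2453, 0.4057, 0.3491], E[r] = -2.1038, γ^t·E[r] = -0.441195, running G = -8.667701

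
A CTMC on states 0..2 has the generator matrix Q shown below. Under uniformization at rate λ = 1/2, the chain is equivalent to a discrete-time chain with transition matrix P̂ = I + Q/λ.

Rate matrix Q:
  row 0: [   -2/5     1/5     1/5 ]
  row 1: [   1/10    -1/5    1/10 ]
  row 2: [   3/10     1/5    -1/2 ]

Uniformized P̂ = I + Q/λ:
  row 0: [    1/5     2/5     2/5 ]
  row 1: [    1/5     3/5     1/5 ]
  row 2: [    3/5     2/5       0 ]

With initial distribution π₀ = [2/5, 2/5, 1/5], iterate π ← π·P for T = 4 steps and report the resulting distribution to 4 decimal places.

t=0: π = [0.4000, 0.4000, 0.2000]
t=1: π = [0.2800, 0.4800, 0.2400]
t=2: π = [0.2960, 0.4960, 0.2080]
t=3: π = [0.2832, 0.4992, 0.2176]
t=4: π = [0.2870, 0.4998, 0.2131]

π = [0.2870, 0.4998, 0.2131]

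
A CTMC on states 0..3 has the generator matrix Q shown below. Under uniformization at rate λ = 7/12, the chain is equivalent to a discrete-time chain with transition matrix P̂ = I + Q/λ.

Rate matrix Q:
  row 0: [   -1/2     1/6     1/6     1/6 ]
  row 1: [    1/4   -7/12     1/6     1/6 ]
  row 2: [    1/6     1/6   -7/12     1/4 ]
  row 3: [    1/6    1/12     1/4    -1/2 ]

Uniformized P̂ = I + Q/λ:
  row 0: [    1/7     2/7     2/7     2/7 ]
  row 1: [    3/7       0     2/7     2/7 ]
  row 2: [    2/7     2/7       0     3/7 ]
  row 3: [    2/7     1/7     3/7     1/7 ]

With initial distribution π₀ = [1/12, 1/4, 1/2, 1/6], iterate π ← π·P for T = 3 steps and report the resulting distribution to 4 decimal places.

t=0: π = [0.0833, 0.2500, 0.5000, 0.1667]
t=1: π = [0.3095, 0.1905, 0.1667, 0.3333]
t=2: π = [0.2687, 0.1837, 0.2857, 0.2619]
t=3: π = [0.2736, 0.1958, 0.2415, 0.2891]

π = [0.2736, 0.1958, 0.2415, 0.2891]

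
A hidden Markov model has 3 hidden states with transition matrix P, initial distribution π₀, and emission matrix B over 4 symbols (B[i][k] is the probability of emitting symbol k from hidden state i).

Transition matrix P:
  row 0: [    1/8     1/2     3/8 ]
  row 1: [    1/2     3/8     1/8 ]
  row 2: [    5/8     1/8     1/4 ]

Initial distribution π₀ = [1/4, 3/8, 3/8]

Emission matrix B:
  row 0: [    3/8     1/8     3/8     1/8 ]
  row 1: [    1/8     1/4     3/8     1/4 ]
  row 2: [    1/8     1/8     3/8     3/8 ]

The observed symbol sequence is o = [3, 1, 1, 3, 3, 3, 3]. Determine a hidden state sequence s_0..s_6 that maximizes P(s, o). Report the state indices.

path = [2, 0, 1, 0, 2, 0, 2]

t=0: δ = [3.125e-02, 9.375e-02, 1.406e-01]  (obs o_0=3)
t=1: δ = [1.099e-02, 8.789e-03, 4.395e-03]  ψ = [2, 1, 2]  (obs o_1=1)
t=2: δ = [5.493e-04, 1.373e-03, 5.150e-04]  ψ = [1, 0, 0]  (obs o_2=1)
t=3: δ = [8.583e-05, 1.287e-04, 7.725e-05]  ψ = [1, 1, 0]  (obs o_3=3)
t=4: δ = [8.047e-06, 1.207e-05, 1.207e-05]  ψ = [1, 1, 0]  (obs o_4=3)
t=5: δ = [9.430e-07, 1.132e-06, 1.132e-06]  ψ = [2, 1, 0]  (obs o_5=3)
t=6: δ = [8.840e-08, 1.179e-07, 1.326e-07]  ψ = [2, 0, 0]  (obs o_6=3)
backtrack: best end state = 2; path = [2, 0, 1, 0, 2, 0, 2]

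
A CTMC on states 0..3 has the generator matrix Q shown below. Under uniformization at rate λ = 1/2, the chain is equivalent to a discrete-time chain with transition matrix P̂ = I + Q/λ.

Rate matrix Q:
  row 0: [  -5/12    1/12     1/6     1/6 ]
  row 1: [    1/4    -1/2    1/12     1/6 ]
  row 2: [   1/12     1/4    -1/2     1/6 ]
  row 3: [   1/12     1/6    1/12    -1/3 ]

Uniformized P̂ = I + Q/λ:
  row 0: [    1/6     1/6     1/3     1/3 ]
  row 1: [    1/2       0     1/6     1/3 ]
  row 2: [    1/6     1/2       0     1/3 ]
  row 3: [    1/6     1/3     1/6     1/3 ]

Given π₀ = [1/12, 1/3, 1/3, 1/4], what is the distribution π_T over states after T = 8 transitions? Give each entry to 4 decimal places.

π = [0.2471, 0.2414, 0.1782, 0.3333]

t=0: π = [0.0833, 0.3333, 0.3333, 0.2500]
t=1: π = [0.2778, 0.2639, 0.1250, 0.3333]
t=2: π = [0.2546, 0.2199, 0.1921, 0.3333]
t=3: π = [0.2400, 0.2496, 0.1771, 0.3333]
t=4: π = [0.2499, 0.2396, 0.1771, 0.3333]
t=5: π = [0.2465, 0.2413, 0.1788, 0.3333]
t=6: π = [0.2471, 0.2416, 0.1780, 0.3333]
t=7: π = [0.2472, 0.2413, 0.1782, 0.3333]
t=8: π = [0.2471, 0.2414, 0.1782, 0.3333]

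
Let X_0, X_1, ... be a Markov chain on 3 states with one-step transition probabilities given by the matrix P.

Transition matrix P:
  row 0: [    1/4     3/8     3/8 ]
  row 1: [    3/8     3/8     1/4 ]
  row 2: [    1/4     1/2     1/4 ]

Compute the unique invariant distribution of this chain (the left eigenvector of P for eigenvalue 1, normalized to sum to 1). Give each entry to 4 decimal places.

π = [0.3014, 0.4110, 0.2877]

Balance equations π_j = Σ_i π_i·P[i][j]:
  π_0 = 1/4·π_0 + 3/8·π_1 + 1/4·π_2
  π_1 = 3/8·π_0 + 3/8·π_1 + 1/2·π_2
  normalize: π_0 + π_1 + π_2 = 1
Solving the linear system gives exactly π = [22/73, 30/73, 21/73].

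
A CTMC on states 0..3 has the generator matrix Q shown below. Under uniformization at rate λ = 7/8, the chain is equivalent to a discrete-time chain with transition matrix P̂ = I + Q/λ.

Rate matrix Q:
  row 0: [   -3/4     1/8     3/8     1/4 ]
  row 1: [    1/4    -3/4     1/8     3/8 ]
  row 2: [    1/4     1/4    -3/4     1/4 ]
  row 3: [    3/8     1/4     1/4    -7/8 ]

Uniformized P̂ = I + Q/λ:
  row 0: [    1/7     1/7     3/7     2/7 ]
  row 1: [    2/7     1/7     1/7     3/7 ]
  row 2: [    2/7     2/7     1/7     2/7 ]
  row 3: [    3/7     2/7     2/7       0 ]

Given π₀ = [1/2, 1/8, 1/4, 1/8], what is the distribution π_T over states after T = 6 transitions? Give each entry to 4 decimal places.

t=0: π = [0.5000, 0.1250, 0.2500, 0.1250]
t=1: π = [0.2321, 0.1964, 0.3036, 0.2679]
t=2: π = [0.2908, 0.2245, 0.2474, 0.2372]
t=3: π = [0.2781, 0.2121, 0.2598, 0.2500]
t=4: π = [0.2817, 0.2157, 0.2580, 0.2446]
t=5: π = [0.2804, 0.2147, 0.2583, 0.2466]
t=6: π = [0.2809, 0.2150, 0.2582, 0.2459]

π = [0.2809, 0.2150, 0.2582, 0.2459]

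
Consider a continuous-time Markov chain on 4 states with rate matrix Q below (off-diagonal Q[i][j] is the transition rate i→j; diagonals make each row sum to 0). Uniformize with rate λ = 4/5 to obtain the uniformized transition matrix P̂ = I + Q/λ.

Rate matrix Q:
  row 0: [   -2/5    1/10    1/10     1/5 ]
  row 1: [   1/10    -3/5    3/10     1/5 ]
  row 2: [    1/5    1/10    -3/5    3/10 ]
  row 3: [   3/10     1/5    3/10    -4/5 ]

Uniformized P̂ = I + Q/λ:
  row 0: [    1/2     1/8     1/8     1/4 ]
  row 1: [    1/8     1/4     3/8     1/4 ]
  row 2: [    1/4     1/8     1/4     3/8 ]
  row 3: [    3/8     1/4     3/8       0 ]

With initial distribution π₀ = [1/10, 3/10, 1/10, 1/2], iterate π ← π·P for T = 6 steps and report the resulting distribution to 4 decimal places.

π = [0.3416, 0.1750, 0.2573, 0.2260]

t=0: π = [0.1000, 0.3000, 0.1000, 0.5000]
t=1: π = [0.3000, 0.2250, 0.3375, 0.1375]
t=2: π = [0.3141, 0.1703, 0.2578, 0.2578]
t=3: π = [0.3395, 0.1785, 0.2643, 0.2178]
t=4: π = [0.3398, 0.1745, 0.2571, 0.2286]
t=5: π = [0.3417, 0.1754, 0.2579, 0.2250]
t=6: π = [0.3416, 0.1750, 0.2573, 0.2260]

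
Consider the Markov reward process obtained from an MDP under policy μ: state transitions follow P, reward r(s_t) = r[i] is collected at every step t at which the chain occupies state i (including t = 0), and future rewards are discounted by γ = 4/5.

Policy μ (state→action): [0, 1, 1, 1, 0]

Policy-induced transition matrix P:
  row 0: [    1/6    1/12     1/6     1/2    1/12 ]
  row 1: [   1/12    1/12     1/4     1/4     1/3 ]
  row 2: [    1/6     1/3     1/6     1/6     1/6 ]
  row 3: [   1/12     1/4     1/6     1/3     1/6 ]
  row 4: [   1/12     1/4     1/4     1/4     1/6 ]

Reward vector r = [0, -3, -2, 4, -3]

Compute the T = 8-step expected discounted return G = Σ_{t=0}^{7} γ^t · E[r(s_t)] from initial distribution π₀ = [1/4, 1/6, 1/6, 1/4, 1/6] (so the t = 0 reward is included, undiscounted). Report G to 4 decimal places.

G = -1.6180

t=0: π = [0.2500, 0.1667, 0.1667, 0.2500, 0.1667], E[r] = -0.3333, γ^t·E[r] = -0.333333, running G = -0.333333
t=1: π = [0.1181, 0.1944, 0.1944, 0.3194, 0.1736], E[r] = -0.2153, γ^t·E[r] = -0.172222, running G = -0.505556
t=2: π = [0.1094, 0.2141, 0.1973, 0.2899, 0.1892], E[r] = -0.4450, γ^t·E[r] = -0.284815, running G = -0.790370
t=3: π = [0.1089, 0.2125, 0.2003, 0.2851, 0.1932], E[r] = -0.4776, γ^t·E[r] = -0.244543, running G = -1.034914
t=4: π = [0.1091, 0.2131, 0.2005, 0.2843, 0.1930], E[r] = -0.4822, γ^t·E[r] = -0.197513, running G = -1.232426
t=5: π = [0.1091, 0.2130, 0.2005, 0.2843, 0.1931], E[r] = -0.4823, γ^t·E[r] = -0.158035, running G = -1.390462
t=6: π = [0.1091, 0.2130, 0.2005, 0.2843, 0.1931], E[r] = -0.4822, γ^t·E[r] = -0.126419, running G = -1.516880
t=7: π = [0.1091, 0.2130, 0.2005, 0.2843, 0.1931], E[r] = -0.4822, γ^t·E[r] = -0.101132, running G = -1.618012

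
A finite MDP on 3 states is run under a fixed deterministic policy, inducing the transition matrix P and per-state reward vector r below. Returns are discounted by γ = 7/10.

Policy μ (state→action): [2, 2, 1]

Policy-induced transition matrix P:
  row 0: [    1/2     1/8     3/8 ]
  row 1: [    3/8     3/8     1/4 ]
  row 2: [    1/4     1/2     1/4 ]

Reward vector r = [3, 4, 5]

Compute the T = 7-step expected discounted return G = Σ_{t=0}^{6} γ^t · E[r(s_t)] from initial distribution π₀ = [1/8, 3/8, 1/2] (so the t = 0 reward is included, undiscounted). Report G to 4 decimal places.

t=0: π = [0.1250, 0.3750, 0.5000], E[r] = 4.3750, γ^t·E[r] = 4.375000, running G = 4.375000
t=1: π = [0.3281, 0.4063, 0.2656], E[r] = 3.9375, γ^t·E[r] = 2.756250, running G = 7.131250
t=2: π = [0.3828, 0.3262, 0.2910], E[r] = 3.9082, γ^t·E[r] = 1.915020, running G = 9.046270
t=3: π = [0.3865, 0.3157, 0.2979], E[r] = 3.9114, γ^t·E[r] = 1.341602, running G = 10.387872
t=4: π = [0.3861, 0.3156, 0.2983], E[r] = 3.9122, γ^t·E[r] = 0.939327, running G = 11.327199
t=5: π = [0.3860, 0.3158, 0.2983], E[r] = 3.9123, γ^t·E[r] = 0.657538, running G = 11.984737
t=6: π = [0.3860, 0.3158, 0.2982], E[r] = 3.9123, γ^t·E[r] = 0.460276, running G = 12.445013

G = 12.4450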